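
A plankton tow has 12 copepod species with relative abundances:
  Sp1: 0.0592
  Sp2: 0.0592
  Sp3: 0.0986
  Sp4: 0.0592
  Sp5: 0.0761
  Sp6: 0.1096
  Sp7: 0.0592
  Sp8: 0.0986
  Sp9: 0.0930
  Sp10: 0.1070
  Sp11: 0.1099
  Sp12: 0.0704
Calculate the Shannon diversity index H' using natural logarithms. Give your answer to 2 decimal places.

2.45

Each pᵢ ln pᵢ term (working shown to 4 dp, full precision carried): 0.0592×(-2.8268)=-0.1673, 0.0592×(-2.8268)=-0.1673, 0.0986×(-2.3167)=-0.2284, 0.0592×(-2.8268)=-0.1673, 0.0761×(-2.5757)=-0.1960, 0.1096×(-2.2109)=-0.2423, 0.0592×(-2.8268)=-0.1673, 0.0986×(-2.3167)=-0.2284, 0.093×(-2.3752)=-0.2209, 0.107×(-2.2349)=-0.2391, 0.1099×(-2.2082)=-0.2427, 0.0704×(-2.6536)=-0.1868.
Sum = -2.4541, so H' = 2.45.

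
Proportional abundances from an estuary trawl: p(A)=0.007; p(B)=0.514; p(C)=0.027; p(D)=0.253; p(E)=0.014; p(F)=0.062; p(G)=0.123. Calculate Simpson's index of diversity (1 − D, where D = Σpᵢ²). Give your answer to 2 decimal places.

D = 0.007² + 0.514² + 0.027² + 0.253² + 0.014² + 0.062² + 0.123² = 0.0000 + 0.2642 + 0.0007 + 0.0640 + 0.0002 + 0.0038 + 0.0151 = 0.3482 (working shown to 4 dp, full precision carried).
So 1 − D = 0.6518, i.e. 0.65 to 2 decimal places.

0.65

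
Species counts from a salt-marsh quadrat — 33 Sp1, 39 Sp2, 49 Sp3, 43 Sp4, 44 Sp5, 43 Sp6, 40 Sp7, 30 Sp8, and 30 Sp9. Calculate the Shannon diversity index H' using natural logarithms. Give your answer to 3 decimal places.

2.184

Total N = 33+39+49+43+44+43+40+30+30 = 351, so the proportions are 0.09402, 0.11111, 0.1396, 0.12251, 0.12536, 0.12251, 0.11396, 0.08547, 0.08547 (working shown to 5 dp, full precision carried).
Each pᵢ ln pᵢ term: 0.09402×(-2.36428)=-0.22228, 0.11111×(-2.19722)=-0.24414, 0.1396×(-1.96897)=-0.27487, 0.12251×(-2.09959)=-0.25721, 0.12536×(-2.07660)=-0.26031, 0.12251×(-2.09959)=-0.25721, 0.11396×(-2.17191)=-0.24751, 0.08547×(-2.45959)=-0.21022, 0.08547×(-2.45959)=-0.21022.
Sum = -2.18398, so H' = 2.184.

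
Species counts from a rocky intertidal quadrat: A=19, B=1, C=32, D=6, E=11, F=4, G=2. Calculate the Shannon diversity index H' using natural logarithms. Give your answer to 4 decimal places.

1.5054

Total N = 19+1+32+6+11+4+2 = 75, so the proportions are 0.253333, 0.013333, 0.426667, 0.08, 0.146667, 0.053333, 0.026667 (working shown to 6 dp, full precision carried).
Each pᵢ ln pᵢ term: 0.253333×(-1.373049)=-0.347839, 0.013333×(-4.317488)=-0.057567, 0.426667×(-0.851752)=-0.363414, 0.08×(-2.525729)=-0.202058, 0.146667×(-1.919593)=-0.281540, 0.053333×(-2.931194)=-0.156330, 0.026667×(-3.624341)=-0.096649.
Sum = -1.505398, so H' = 1.5054.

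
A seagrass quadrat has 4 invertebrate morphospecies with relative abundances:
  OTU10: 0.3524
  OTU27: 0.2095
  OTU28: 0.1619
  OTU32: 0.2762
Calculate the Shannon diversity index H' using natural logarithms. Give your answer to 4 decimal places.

Each pᵢ ln pᵢ term (working shown to 6 dp, full precision carried): 0.3524×(-1.042988)=-0.367549, 0.2095×(-1.563032)=-0.327455, 0.1619×(-1.820776)=-0.294784, 0.2762×(-1.286630)=-0.355367.
Sum = -1.345155, so H' = 1.3452.

1.3452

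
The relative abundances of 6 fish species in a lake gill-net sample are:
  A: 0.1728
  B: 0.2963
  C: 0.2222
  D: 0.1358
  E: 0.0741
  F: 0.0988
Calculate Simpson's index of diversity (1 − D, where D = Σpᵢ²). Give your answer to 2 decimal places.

D = 0.1728² + 0.2963² + 0.2222² + 0.1358² + 0.0741² + 0.0988² = 0.0299 + 0.0878 + 0.0494 + 0.0184 + 0.0055 + 0.0098 = 0.2007 (working shown to 4 dp, full precision carried).
So 1 − D = 0.7993, i.e. 0.80 to 2 decimal places.

0.80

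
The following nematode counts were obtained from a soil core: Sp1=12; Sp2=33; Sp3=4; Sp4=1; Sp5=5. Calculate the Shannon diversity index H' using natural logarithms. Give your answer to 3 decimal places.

Total N = 12+33+4+1+5 = 55, so the proportions are 0.21818, 0.6, 0.07273, 0.01818, 0.09091 (working shown to 5 dp, full precision carried).
Each pᵢ ln pᵢ term: 0.21818×(-1.52243)=-0.33217, 0.6×(-0.51083)=-0.30650, 0.07273×(-2.62104)=-0.19062, 0.01818×(-4.00733)=-0.07286, 0.09091×(-2.39790)=-0.21799.
Sum = -1.12013, so H' = 1.120.

1.120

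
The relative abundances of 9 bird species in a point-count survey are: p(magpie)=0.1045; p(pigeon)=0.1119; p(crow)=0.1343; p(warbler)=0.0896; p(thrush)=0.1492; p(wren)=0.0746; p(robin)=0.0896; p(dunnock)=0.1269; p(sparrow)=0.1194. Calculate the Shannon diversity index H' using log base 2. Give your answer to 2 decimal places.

3.14

Each pᵢ log₂ pᵢ term (working shown to 4 dp, full precision carried): 0.1045×(-3.2584)=-0.3405, 0.1119×(-3.1597)=-0.3536, 0.1343×(-2.8965)=-0.3890, 0.0896×(-3.4804)=-0.3118, 0.1492×(-2.7447)=-0.4095, 0.0746×(-3.7447)=-0.2794, 0.0896×(-3.4804)=-0.3118, 0.1269×(-2.9782)=-0.3779, 0.1194×(-3.0661)=-0.3661.
Sum = -3.1396, so H' = 3.14.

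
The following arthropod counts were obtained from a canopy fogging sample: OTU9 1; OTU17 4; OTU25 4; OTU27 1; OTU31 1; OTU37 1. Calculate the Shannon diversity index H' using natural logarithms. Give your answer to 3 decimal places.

1.561

Total N = 1+4+4+1+1+1 = 12, so the proportions are 0.08333, 0.33333, 0.33333, 0.08333, 0.08333, 0.08333 (working shown to 5 dp, full precision carried).
Each pᵢ ln pᵢ term: 0.08333×(-2.48491)=-0.20708, 0.33333×(-1.09861)=-0.36620, 0.33333×(-1.09861)=-0.36620, 0.08333×(-2.48491)=-0.20708, 0.08333×(-2.48491)=-0.20708, 0.08333×(-2.48491)=-0.20708.
Sum = -1.56071, so H' = 1.561.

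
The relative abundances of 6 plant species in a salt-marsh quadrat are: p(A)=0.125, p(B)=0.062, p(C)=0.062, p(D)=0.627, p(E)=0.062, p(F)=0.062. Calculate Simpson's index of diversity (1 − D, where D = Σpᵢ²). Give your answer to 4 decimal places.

D = 0.125² + 0.062² + 0.062² + 0.627² + 0.062² + 0.062² = 0.015625 + 0.003844 + 0.003844 + 0.393129 + 0.003844 + 0.003844 = 0.424130 (working shown to 6 dp, full precision carried).
So 1 − D = 0.575870, i.e. 0.5759 to 4 decimal places.

0.5759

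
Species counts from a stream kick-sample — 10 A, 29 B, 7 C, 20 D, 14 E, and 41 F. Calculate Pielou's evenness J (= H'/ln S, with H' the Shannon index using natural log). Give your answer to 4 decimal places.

Total N = 10+29+7+20+14+41 = 121, so the proportions are 0.082645, 0.239669, 0.057851, 0.165289, 0.115702, 0.338843 (working shown to 6 dp, full precision carried).
H' = −Σ pᵢ ln pᵢ = −((-0.206050) + (-0.342367) + (-0.164869) + (-0.297530) + (-0.249539) + (-0.366702)) = 1.627057.
With S = 6 species, ln S = 1.791759, so J = 1.627057/1.791759 = 0.908078, i.e. 0.9081 to 4 decimal places.

0.9081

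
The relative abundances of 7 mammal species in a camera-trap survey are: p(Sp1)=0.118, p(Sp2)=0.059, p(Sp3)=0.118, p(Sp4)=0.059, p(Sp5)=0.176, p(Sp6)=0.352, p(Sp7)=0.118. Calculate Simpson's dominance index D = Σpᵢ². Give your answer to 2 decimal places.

0.20

D = 0.118² + 0.059² + 0.118² + 0.059² + 0.176² + 0.352² + 0.118² = 0.0139 + 0.0035 + 0.0139 + 0.0035 + 0.0310 + 0.1239 + 0.0139 = 0.2036 (working shown to 4 dp, full precision carried).
To 2 decimal places, D = 0.20.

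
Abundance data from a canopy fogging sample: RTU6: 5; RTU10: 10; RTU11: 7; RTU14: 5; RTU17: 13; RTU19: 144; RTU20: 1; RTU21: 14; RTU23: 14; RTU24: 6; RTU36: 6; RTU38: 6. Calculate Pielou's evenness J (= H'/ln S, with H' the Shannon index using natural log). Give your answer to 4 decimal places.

Total N = 5+10+7+5+13+144+1+14+14+6+6+6 = 231, so the proportions are 0.021645, 0.04329, 0.030303, 0.021645, 0.056277, 0.623377, 0.004329, 0.060606, 0.060606, 0.025974, 0.025974, 0.025974 (working shown to 6 dp, full precision carried).
H' = −Σ pᵢ ln pᵢ = −((-0.082965) + (-0.135923) + (-0.105955) + (-0.082965) + (-0.161935) + (-0.294611) + (-0.023560) + (-0.169901) + (-0.169901) + (-0.094822) + (-0.094822) + (-0.094822)) = 1.512183.
With S = 12 species, ln S = 2.484907, so J = 1.512183/2.484907 = 0.608547, i.e. 0.6085 to 4 decimal places.

0.6085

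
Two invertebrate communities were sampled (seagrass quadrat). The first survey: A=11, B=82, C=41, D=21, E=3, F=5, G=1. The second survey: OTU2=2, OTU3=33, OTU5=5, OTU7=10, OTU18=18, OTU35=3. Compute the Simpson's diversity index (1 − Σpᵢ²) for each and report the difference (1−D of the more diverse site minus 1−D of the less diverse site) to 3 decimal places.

The first survey: N=164, proportions 0.06707, 0.5, 0.25, 0.12805, 0.01829, 0.03049, 0.0061, giving 1−D = 0.66530 (working shown to 5 dp, full precision carried).
The second survey: N=71, proportions 0.02817, 0.46479, 0.07042, 0.14085, 0.25352, 0.04225, giving 1−D = 0.69232.
Difference = |0.66530 − 0.69232| = 0.02702, i.e. 0.027 to 3 decimal places.

0.027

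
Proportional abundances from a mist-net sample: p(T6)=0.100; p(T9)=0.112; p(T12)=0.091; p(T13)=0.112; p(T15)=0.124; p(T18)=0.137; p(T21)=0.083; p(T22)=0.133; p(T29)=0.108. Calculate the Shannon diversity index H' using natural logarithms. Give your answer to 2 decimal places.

2.19

Each pᵢ ln pᵢ term (working shown to 4 dp, full precision carried): 0.1×(-2.3026)=-0.2303, 0.112×(-2.1893)=-0.2452, 0.091×(-2.3969)=-0.2181, 0.112×(-2.1893)=-0.2452, 0.124×(-2.0875)=-0.2588, 0.137×(-1.9878)=-0.2723, 0.083×(-2.4889)=-0.2066, 0.133×(-2.0174)=-0.2683, 0.108×(-2.2256)=-0.2404.
Sum = -2.1852, so H' = 2.19.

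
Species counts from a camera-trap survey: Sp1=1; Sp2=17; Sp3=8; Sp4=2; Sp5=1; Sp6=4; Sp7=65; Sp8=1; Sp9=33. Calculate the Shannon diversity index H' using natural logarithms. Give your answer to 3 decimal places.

1.410

Total N = 1+17+8+2+1+4+65+1+33 = 132, so the proportions are 0.00758, 0.12879, 0.06061, 0.01515, 0.00758, 0.0303, 0.49242, 0.00758, 0.25 (working shown to 5 dp, full precision carried).
Each pᵢ ln pᵢ term: 0.00758×(-4.88280)=-0.03699, 0.12879×(-2.04959)=-0.26396, 0.06061×(-2.80336)=-0.16990, 0.01515×(-4.18965)=-0.06348, 0.00758×(-4.88280)=-0.03699, 0.0303×(-3.49651)=-0.10595, 0.49242×(-0.70841)=-0.34884, 0.00758×(-4.88280)=-0.03699, 0.25×(-1.38629)=-0.34657.
Sum = -1.40968, so H' = 1.410.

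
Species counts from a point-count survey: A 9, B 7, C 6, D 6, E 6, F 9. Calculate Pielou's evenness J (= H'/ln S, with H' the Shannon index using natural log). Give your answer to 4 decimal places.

0.9904

Total N = 9+7+6+6+6+9 = 43, so the proportions are 0.209302, 0.162791, 0.139535, 0.139535, 0.139535, 0.209302 (working shown to 6 dp, full precision carried).
H' = −Σ pᵢ ln pᵢ = −((-0.327344) + (-0.295512) + (-0.274806) + (-0.274806) + (-0.274806) + (-0.327344)) = 1.774617.
With S = 6 species, ln S = 1.791759, so J = 1.774617/1.791759 = 0.990432, i.e. 0.9904 to 4 decimal places.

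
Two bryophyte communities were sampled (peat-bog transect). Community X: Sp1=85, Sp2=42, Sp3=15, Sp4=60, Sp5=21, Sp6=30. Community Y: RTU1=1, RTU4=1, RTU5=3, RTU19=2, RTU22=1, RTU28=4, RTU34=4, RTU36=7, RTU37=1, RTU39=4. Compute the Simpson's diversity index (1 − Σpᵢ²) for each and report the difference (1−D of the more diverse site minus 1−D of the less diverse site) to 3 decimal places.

0.076

Community X: N=253, proportions 0.33597, 0.16601, 0.05929, 0.23715, 0.083, 0.11858, giving 1−D = 0.77886 (working shown to 5 dp, full precision carried).
Community Y: N=28, proportions 0.03571, 0.03571, 0.10714, 0.07143, 0.03571, 0.14286, 0.14286, 0.25, 0.03571, 0.14286, giving 1−D = 0.85459.
Difference = |0.77886 − 0.85459| = 0.07573, i.e. 0.076 to 3 decimal places.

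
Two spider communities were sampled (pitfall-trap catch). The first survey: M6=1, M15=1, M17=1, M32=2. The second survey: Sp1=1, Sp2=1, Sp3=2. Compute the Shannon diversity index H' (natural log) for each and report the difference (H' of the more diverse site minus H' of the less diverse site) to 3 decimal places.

The first survey: N=5, proportions 0.2, 0.2, 0.2, 0.4, giving H' = 1.33218 (working shown to 5 dp, full precision carried).
The second survey: N=4, proportions 0.25, 0.25, 0.5, giving H' = 1.03972.
Difference = |1.33218 − 1.03972| = 0.29246, i.e. 0.292 to 3 decimal places.

0.292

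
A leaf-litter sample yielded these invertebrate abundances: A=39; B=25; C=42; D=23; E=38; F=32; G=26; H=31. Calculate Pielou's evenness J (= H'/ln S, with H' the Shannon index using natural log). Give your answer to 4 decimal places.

Total N = 39+25+42+23+38+32+26+31 = 256, so the proportions are 0.152344, 0.097656, 0.164062, 0.089844, 0.148438, 0.125, 0.101562, 0.121094 (working shown to 6 dp, full precision carried).
H' = −Σ pᵢ ln pᵢ = −((-0.286652) + (-0.227178) + (-0.296544) + (-0.216495) + (-0.283158) + (-0.259930) + (-0.232282) + (-0.255652)) = 2.057891.
With S = 8 species, ln S = 2.079442, so J = 2.057891/2.079442 = 0.989637, i.e. 0.9896 to 4 decimal places.

0.9896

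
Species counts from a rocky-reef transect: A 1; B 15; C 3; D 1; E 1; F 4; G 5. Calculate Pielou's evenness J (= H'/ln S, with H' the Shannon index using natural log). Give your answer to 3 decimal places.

0.763

Total N = 1+15+3+1+1+4+5 = 30, so the proportions are 0.03333, 0.5, 0.1, 0.03333, 0.03333, 0.13333, 0.16667 (working shown to 5 dp, full precision carried).
H' = −Σ pᵢ ln pᵢ = −((-0.11337) + (-0.34657) + (-0.23026) + (-0.11337) + (-0.11337) + (-0.26865) + (-0.29863)) = 1.48423.
With S = 7 species, ln S = 1.94591, so J = 1.48423/1.94591 = 0.76274, i.e. 0.763 to 3 decimal places.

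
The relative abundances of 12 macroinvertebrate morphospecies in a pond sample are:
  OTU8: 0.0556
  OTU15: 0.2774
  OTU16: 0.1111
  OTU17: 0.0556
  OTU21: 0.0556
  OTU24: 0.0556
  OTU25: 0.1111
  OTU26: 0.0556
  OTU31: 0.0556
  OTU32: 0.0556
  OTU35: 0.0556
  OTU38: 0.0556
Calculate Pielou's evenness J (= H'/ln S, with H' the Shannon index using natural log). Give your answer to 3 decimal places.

H' = −Σ pᵢ ln pᵢ = −((-0.16066) + (-0.35571) + (-0.24412) + (-0.16066) + (-0.16066) + (-0.16066) + (-0.24412) + (-0.16066) + (-0.16066) + (-0.16066) + (-0.16066) + (-0.16066)) = 2.28990 (working shown to 5 dp, full precision carried).
With S = 12 species, ln S = 2.48491, so J = 2.28990/2.48491 = 0.92152, i.e. 0.922 to 3 decimal places.

0.922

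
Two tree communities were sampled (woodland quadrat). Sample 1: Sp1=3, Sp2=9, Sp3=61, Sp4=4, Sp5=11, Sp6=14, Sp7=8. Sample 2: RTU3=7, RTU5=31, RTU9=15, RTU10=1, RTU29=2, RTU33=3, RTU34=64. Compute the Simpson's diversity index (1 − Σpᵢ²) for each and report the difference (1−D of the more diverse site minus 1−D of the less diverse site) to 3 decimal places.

0.006

Sample 1: N=110, proportions 0.027273, 0.081818, 0.554545, 0.036364, 0.1, 0.127273, 0.072727, giving 1−D = 0.652231 (working shown to 6 dp, full precision carried).
Sample 2: N=123, proportions 0.056911, 0.252033, 0.121951, 0.00813, 0.01626, 0.02439, 0.520325, giving 1−D = 0.646705.
Difference = |0.652231 − 0.646705| = 0.005526, i.e. 0.006 to 3 decimal places.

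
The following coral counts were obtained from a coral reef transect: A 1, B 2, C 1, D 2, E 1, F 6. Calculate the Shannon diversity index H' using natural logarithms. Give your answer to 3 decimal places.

1.525

Total N = 1+2+1+2+1+6 = 13, so the proportions are 0.07692, 0.15385, 0.07692, 0.15385, 0.07692, 0.46154 (working shown to 5 dp, full precision carried).
Each pᵢ ln pᵢ term: 0.07692×(-2.56495)=-0.19730, 0.15385×(-1.87180)=-0.28797, 0.07692×(-2.56495)=-0.19730, 0.15385×(-1.87180)=-0.28797, 0.07692×(-2.56495)=-0.19730, 0.46154×(-0.77319)=-0.35686.
Sum = -1.52471, so H' = 1.525.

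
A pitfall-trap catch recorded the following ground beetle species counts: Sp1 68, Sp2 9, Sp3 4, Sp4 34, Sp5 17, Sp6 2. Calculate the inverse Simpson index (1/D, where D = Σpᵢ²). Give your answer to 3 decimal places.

2.910

Total N = 68+9+4+34+17+2 = 134, so the proportions are 0.507463, 0.067164, 0.029851, 0.253731, 0.126866, 0.014925 (working shown to 6 dp, full precision carried).
D = 0.507463² + 0.067164² + 0.029851² + 0.253731² + 0.126866² + 0.014925² = 0.257518 + 0.004511 + 0.000891 + 0.064380 + 0.016095 + 0.000223 = 0.343618.
So 1/D = 2.91021, i.e. 2.910 to 3 decimal places.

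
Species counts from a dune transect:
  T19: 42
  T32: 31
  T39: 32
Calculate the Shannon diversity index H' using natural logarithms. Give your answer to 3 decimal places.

1.089

Total N = 42+31+32 = 105, so the proportions are 0.4, 0.29524, 0.30476 (working shown to 5 dp, full precision carried).
Each pᵢ ln pᵢ term: 0.4×(-0.91629)=-0.36652, 0.29524×(-1.21997)=-0.36018, 0.30476×(-1.18822)=-0.36213.
Sum = -1.08882, so H' = 1.089.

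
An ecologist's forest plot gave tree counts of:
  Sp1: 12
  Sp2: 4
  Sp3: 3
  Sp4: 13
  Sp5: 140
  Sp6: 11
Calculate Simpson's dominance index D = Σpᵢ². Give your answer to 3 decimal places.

Total N = 12+4+3+13+140+11 = 183, so the proportions are 0.06557, 0.02186, 0.01639, 0.07104, 0.76503, 0.06011 (working shown to 5 dp, full precision carried).
D = 0.06557² + 0.02186² + 0.01639² + 0.07104² + 0.76503² + 0.06011² = 0.00430 + 0.00048 + 0.00027 + 0.00505 + 0.58527 + 0.00361 = 0.59897.
To 3 decimal places, D = 0.599.

0.599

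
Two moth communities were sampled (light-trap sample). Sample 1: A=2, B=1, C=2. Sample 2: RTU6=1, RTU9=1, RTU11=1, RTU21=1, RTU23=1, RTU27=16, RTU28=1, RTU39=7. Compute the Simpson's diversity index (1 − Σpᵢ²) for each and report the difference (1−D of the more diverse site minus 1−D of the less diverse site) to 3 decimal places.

0.010

Sample 1: N=5, proportions 0.4, 0.2, 0.4, giving 1−D = 0.64000 (working shown to 5 dp, full precision carried).
Sample 2: N=29, proportions 0.03448, 0.03448, 0.03448, 0.03448, 0.03448, 0.55172, 0.03448, 0.24138, giving 1−D = 0.63020.
Difference = |0.64000 − 0.63020| = 0.00980, i.e. 0.010 to 3 decimal places.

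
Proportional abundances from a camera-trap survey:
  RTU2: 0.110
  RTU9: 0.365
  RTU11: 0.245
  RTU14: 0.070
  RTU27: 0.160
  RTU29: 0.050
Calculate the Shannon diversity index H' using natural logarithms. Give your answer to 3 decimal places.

Each pᵢ ln pᵢ term (working shown to 5 dp, full precision carried): 0.11×(-2.20727)=-0.24280, 0.365×(-1.00786)=-0.36787, 0.245×(-1.40650)=-0.34459, 0.07×(-2.65926)=-0.18615, 0.16×(-1.83258)=-0.29321, 0.05×(-2.99573)=-0.14979.
Sum = -1.58441, so H' = 1.584.

1.584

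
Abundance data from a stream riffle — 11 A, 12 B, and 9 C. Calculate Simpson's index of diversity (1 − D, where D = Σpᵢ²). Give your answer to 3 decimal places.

0.662

Total N = 11+12+9 = 32, so the proportions are 0.34375, 0.375, 0.28125 (working shown to 5 dp, full precision carried).
D = 0.34375² + 0.375² + 0.28125² = 0.11816 + 0.14062 + 0.07910 = 0.33789.
So 1 − D = 0.66211, i.e. 0.662 to 3 decimal places.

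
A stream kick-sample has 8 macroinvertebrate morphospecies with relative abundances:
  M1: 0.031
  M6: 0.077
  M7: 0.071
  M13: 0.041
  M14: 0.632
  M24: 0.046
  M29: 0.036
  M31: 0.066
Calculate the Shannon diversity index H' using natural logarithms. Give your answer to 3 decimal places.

Each pᵢ ln pᵢ term (working shown to 5 dp, full precision carried): 0.031×(-3.47377)=-0.10769, 0.077×(-2.56395)=-0.19742, 0.071×(-2.64508)=-0.18780, 0.041×(-3.19418)=-0.13096, 0.632×(-0.45887)=-0.29000, 0.046×(-3.07911)=-0.14164, 0.036×(-3.32424)=-0.11967, 0.066×(-2.71810)=-0.17939.
Sum = -1.35458, so H' = 1.355.

1.355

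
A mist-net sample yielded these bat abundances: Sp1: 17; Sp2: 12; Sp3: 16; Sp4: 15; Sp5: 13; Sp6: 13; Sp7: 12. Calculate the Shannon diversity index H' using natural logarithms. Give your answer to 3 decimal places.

1.937

Total N = 17+12+16+15+13+13+12 = 98, so the proportions are 0.17347, 0.12245, 0.16327, 0.15306, 0.13265, 0.13265, 0.12245 (working shown to 5 dp, full precision carried).
Each pᵢ ln pᵢ term: 0.17347×(-1.75175)=-0.30388, 0.12245×(-2.10006)=-0.25715, 0.16327×(-1.81238)=-0.29590, 0.15306×(-1.87692)=-0.28728, 0.13265×(-2.02002)=-0.26796, 0.13265×(-2.02002)=-0.26796, 0.12245×(-2.10006)=-0.25715.
Sum = -1.93728, so H' = 1.937.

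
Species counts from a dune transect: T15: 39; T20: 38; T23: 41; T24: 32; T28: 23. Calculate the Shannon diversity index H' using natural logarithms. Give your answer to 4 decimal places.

Total N = 39+38+41+32+23 = 173, so the proportions are 0.225434, 0.219653, 0.236994, 0.184971, 0.132948 (working shown to 6 dp, full precision carried).
Each pᵢ ln pᵢ term: 0.225434×(-1.489730)=-0.335835, 0.219653×(-1.515705)=-0.332930, 0.236994×(-1.439720)=-0.341205, 0.184971×(-1.687556)=-0.312149, 0.132948×(-2.017797)=-0.268262.
Sum = -1.590381, so H' = 1.5904.

1.5904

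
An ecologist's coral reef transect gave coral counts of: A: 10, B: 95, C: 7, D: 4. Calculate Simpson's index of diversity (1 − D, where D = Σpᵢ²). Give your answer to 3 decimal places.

0.317

Total N = 10+95+7+4 = 116, so the proportions are 0.08621, 0.81897, 0.06034, 0.03448 (working shown to 5 dp, full precision carried).
D = 0.08621² + 0.81897² + 0.06034² + 0.03448² = 0.00743 + 0.67070 + 0.00364 + 0.00119 = 0.68297.
So 1 − D = 0.31703, i.e. 0.317 to 3 decimal places.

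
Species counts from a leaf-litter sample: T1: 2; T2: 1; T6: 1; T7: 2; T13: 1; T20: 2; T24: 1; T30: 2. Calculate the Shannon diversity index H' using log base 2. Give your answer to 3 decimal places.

Total N = 2+1+1+2+1+2+1+2 = 12, so the proportions are 0.16667, 0.08333, 0.08333, 0.16667, 0.08333, 0.16667, 0.08333, 0.16667 (working shown to 5 dp, full precision carried).
Each pᵢ log₂ pᵢ term: 0.16667×(-2.58496)=-0.43083, 0.08333×(-3.58496)=-0.29875, 0.08333×(-3.58496)=-0.29875, 0.16667×(-2.58496)=-0.43083, 0.08333×(-3.58496)=-0.29875, 0.16667×(-2.58496)=-0.43083, 0.08333×(-3.58496)=-0.29875, 0.16667×(-2.58496)=-0.43083.
Sum = -2.91830, so H' = 2.918.

2.918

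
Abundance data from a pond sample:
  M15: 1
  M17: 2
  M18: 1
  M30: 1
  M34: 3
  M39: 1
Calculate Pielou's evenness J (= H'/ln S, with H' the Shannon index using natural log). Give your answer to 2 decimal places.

Total N = 1+2+1+1+3+1 = 9, so the proportions are 0.1111, 0.2222, 0.1111, 0.1111, 0.3333, 0.1111 (working shown to 4 dp, full precision carried).
H' = −Σ pᵢ ln pᵢ = −((-0.2441) + (-0.3342) + (-0.2441) + (-0.2441) + (-0.3662) + (-0.2441)) = 1.6770.
With S = 6 species, ln S = 1.7918, so J = 1.6770/1.7918 = 0.9359, i.e. 0.94 to 2 decimal places.

0.94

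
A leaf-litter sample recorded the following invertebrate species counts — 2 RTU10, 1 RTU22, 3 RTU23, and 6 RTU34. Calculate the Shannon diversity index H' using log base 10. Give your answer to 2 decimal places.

Total N = 2+1+3+6 = 12, so the proportions are 0.1667, 0.0833, 0.25, 0.5 (working shown to 4 dp, full precision carried).
Each pᵢ log₁₀ pᵢ term: 0.1667×(-0.7782)=-0.1297, 0.0833×(-1.0792)=-0.0899, 0.25×(-0.6021)=-0.1505, 0.5×(-0.3010)=-0.1505.
Sum = -0.5207, so H' = 0.52.

0.52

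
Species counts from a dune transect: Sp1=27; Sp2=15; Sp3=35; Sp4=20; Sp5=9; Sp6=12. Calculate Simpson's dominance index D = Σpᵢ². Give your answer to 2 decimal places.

0.20

Total N = 27+15+35+20+9+12 = 118, so the proportions are 0.2288, 0.1271, 0.2966, 0.1695, 0.0763, 0.1017 (working shown to 4 dp, full precision carried).
D = 0.2288² + 0.1271² + 0.2966² + 0.1695² + 0.0763² + 0.1017² = 0.0524 + 0.0162 + 0.0880 + 0.0287 + 0.0058 + 0.0103 = 0.2014.
To 2 decimal places, D = 0.20.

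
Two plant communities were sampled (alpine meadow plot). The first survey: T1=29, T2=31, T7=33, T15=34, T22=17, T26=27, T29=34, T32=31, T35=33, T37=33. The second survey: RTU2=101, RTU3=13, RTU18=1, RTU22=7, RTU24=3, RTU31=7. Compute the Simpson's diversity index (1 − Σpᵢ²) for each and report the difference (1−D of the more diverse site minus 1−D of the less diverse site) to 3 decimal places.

The first survey: N=302, proportions 0.096026, 0.102649, 0.109272, 0.112583, 0.056291, 0.089404, 0.112583, 0.102649, 0.109272, 0.109272, giving 1−D = 0.897373 (working shown to 6 dp, full precision carried).
The second survey: N=132, proportions 0.765152, 0.098485, 0.007576, 0.05303, 0.022727, 0.05303, giving 1−D = 0.398646.
Difference = |0.897373 − 0.398646| = 0.498727, i.e. 0.499 to 3 decimal places.

0.499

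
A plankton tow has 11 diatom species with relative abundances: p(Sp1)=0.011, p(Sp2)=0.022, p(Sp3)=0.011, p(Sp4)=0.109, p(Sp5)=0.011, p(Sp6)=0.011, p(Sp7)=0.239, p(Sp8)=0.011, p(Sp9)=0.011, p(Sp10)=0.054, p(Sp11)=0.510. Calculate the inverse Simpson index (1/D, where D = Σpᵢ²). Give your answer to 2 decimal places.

3.00

D = 0.011² + 0.022² + 0.011² + 0.109² + 0.011² + 0.011² + 0.239² + 0.011² + 0.011² + 0.054² + 0.51² = 0.00012 + 0.00048 + 0.00012 + 0.01188 + 0.00012 + 0.00012 + 0.05712 + 0.00012 + 0.00012 + 0.00292 + 0.26010 = 0.33323 (working shown to 5 dp, full precision carried).
So 1/D = 3.0009, i.e. 3.00 to 2 decimal places.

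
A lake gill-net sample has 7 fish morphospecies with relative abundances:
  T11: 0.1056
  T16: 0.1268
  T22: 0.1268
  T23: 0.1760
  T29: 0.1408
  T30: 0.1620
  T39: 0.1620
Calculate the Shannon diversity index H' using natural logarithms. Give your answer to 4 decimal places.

1.9326

Each pᵢ ln pᵢ term (working shown to 6 dp, full precision carried): 0.1056×(-2.248097)=-0.237399, 0.1268×(-2.065144)=-0.261860, 0.1268×(-2.065144)=-0.261860, 0.176×(-1.737271)=-0.305760, 0.1408×(-1.960415)=-0.276026, 0.162×(-1.820159)=-0.294866, 0.162×(-1.820159)=-0.294866.
Sum = -1.932637, so H' = 1.9326.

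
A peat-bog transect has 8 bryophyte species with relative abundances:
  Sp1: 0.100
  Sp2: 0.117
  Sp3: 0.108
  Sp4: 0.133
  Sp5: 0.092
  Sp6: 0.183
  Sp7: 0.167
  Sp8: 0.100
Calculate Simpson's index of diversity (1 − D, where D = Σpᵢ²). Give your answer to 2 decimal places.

0.87

D = 0.1² + 0.117² + 0.108² + 0.133² + 0.092² + 0.183² + 0.167² + 0.1² = 0.0100 + 0.0137 + 0.0117 + 0.0177 + 0.0085 + 0.0335 + 0.0279 + 0.0100 = 0.1329 (working shown to 4 dp, full precision carried).
So 1 − D = 0.8671, i.e. 0.87 to 2 decimal places.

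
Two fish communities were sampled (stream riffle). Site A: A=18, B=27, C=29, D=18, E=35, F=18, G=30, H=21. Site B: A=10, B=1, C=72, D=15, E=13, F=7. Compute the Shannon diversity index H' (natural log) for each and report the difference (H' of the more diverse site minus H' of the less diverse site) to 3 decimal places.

Site A: N=196, proportions 0.09184, 0.13776, 0.14796, 0.09184, 0.17857, 0.09184, 0.15306, 0.10714, giving H' = 2.04787 (working shown to 5 dp, full precision carried).
Site B: N=118, proportions 0.08475, 0.00847, 0.61017, 0.12712, 0.11017, 0.05932, giving H' = 1.22380.
Difference = |2.04787 − 1.22380| = 0.82407, i.e. 0.824 to 3 decimal places.

0.824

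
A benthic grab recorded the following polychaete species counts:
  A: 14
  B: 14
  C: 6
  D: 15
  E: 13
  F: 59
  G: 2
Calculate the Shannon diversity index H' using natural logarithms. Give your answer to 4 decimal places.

Total N = 14+14+6+15+13+59+2 = 123, so the proportions are 0.113821, 0.113821, 0.04878, 0.121951, 0.105691, 0.479675, 0.01626 (working shown to 6 dp, full precision carried).
Each pᵢ ln pᵢ term: 0.113821×(-2.173127)=-0.247348, 0.113821×(-2.173127)=-0.247348, 0.04878×(-3.020425)=-0.147338, 0.121951×(-2.104134)=-0.256602, 0.105691×(-2.247235)=-0.237513, 0.479675×(-0.734647)=-0.352392, 0.01626×(-4.119037)=-0.066976.
Sum = -1.555516, so H' = 1.5555.

1.5555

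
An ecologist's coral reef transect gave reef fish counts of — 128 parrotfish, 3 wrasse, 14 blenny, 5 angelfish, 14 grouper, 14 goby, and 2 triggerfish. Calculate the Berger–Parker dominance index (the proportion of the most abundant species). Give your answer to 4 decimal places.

0.7111

Total N = 128+3+14+5+14+14+2 = 180, so the proportions are 0.711111, 0.016667, 0.077778, 0.027778, 0.077778, 0.077778, 0.011111 (working shown to 6 dp, full precision carried).
The largest proportion is 0.711111, i.e. d = 0.7111 to 4 decimal places.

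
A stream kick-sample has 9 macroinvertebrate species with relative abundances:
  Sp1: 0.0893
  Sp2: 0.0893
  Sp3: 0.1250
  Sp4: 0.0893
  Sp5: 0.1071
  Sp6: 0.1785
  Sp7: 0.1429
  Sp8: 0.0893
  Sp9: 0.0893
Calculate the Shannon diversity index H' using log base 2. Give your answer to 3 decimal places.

3.121

Each pᵢ log₂ pᵢ term (working shown to 5 dp, full precision carried): 0.0893×(-3.48520)=-0.31123, 0.0893×(-3.48520)=-0.31123, 0.125×(-3.00000)=-0.37500, 0.0893×(-3.48520)=-0.31123, 0.1071×(-3.22297)=-0.34518, 0.1785×(-2.48600)=-0.44375, 0.1429×(-2.80692)=-0.40111, 0.0893×(-3.48520)=-0.31123, 0.0893×(-3.48520)=-0.31123.
Sum = -3.12118, so H' = 3.121.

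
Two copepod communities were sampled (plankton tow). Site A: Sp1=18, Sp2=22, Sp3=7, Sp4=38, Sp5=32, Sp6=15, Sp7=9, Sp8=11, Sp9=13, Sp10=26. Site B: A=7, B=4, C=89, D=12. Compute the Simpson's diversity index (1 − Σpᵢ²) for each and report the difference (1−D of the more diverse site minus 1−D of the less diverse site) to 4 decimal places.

Site A: N=191, proportions 0.094241, 0.115183, 0.036649, 0.198953, 0.167539, 0.078534, 0.04712, 0.057592, 0.068063, 0.136126, giving 1−D = 0.873989 (working shown to 6 dp, full precision carried).
Site B: N=112, proportions 0.0625, 0.035714, 0.794643, 0.107143, giving 1−D = 0.351881.
Difference = |0.873989 − 0.351881| = 0.522108, i.e. 0.5221 to 4 decimal places.

0.5221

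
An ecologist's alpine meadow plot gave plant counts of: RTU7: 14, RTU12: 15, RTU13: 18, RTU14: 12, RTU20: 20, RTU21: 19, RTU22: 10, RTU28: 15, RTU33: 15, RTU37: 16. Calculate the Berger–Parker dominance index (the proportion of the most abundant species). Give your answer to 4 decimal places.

0.1299

Total N = 14+15+18+12+20+19+10+15+15+16 = 154, so the proportions are 0.090909, 0.097403, 0.116883, 0.077922, 0.12987, 0.123377, 0.064935, 0.097403, 0.097403, 0.103896 (working shown to 6 dp, full precision carried).
The largest proportion is 0.12987, i.e. d = 0.1299 to 4 decimal places.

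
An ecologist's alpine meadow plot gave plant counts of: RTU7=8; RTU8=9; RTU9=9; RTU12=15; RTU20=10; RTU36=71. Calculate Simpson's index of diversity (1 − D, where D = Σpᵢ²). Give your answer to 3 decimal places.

Total N = 8+9+9+15+10+71 = 122, so the proportions are 0.06557, 0.07377, 0.07377, 0.12295, 0.08197, 0.58197 (working shown to 5 dp, full precision carried).
D = 0.06557² + 0.07377² + 0.07377² + 0.12295² + 0.08197² + 0.58197² = 0.00430 + 0.00544 + 0.00544 + 0.01512 + 0.00672 + 0.33869 = 0.37571.
So 1 − D = 0.62429, i.e. 0.624 to 3 decimal places.

0.624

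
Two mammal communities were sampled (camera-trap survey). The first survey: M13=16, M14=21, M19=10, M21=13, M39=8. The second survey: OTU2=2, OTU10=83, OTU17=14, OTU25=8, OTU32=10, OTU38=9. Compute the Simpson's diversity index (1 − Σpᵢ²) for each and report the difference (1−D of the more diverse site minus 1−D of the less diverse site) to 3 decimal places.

0.239

The first survey: N=68, proportions 0.235294, 0.308824, 0.147059, 0.191176, 0.117647, giving 1−D = 0.777249 (working shown to 6 dp, full precision carried).
The second survey: N=126, proportions 0.015873, 0.65873, 0.111111, 0.063492, 0.079365, 0.071429, giving 1−D = 0.538045.
Difference = |0.777249 − 0.538045| = 0.239204, i.e. 0.239 to 3 decimal places.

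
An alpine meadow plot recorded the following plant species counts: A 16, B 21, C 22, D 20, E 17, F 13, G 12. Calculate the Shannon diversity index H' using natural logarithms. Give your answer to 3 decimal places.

1.924

Total N = 16+21+22+20+17+13+12 = 121, so the proportions are 0.13223, 0.17355, 0.18182, 0.16529, 0.1405, 0.10744, 0.09917 (working shown to 5 dp, full precision carried).
Each pᵢ ln pᵢ term: 0.13223×(-2.02320)=-0.26753, 0.17355×(-1.75127)=-0.30394, 0.18182×(-1.70475)=-0.30995, 0.16529×(-1.80006)=-0.29753, 0.1405×(-1.96258)=-0.27573, 0.10744×(-2.23084)=-0.23968, 0.09917×(-2.31088)=-0.22918.
Sum = -1.92354, so H' = 1.924.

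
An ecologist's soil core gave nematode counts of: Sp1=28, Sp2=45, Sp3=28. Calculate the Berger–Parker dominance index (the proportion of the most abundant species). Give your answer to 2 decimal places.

0.45

Total N = 28+45+28 = 101, so the proportions are 0.2772, 0.4455, 0.2772 (working shown to 4 dp, full precision carried).
The largest proportion is 0.4455, i.e. d = 0.45 to 2 decimal places.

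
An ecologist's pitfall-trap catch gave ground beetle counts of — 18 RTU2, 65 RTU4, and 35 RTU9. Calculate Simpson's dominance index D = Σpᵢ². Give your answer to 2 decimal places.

Total N = 18+65+35 = 118, so the proportions are 0.1525, 0.5508, 0.2966 (working shown to 4 dp, full precision carried).
D = 0.1525² + 0.5508² + 0.2966² = 0.0233 + 0.3034 + 0.0880 = 0.4147.
To 2 decimal places, D = 0.41.

0.41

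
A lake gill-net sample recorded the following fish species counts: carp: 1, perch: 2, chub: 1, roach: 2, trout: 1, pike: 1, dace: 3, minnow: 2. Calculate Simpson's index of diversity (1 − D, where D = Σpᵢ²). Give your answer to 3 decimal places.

0.852

Total N = 1+2+1+2+1+1+3+2 = 13, so the proportions are 0.07692, 0.15385, 0.07692, 0.15385, 0.07692, 0.07692, 0.23077, 0.15385 (working shown to 5 dp, full precision carried).
D = 0.07692² + 0.15385² + 0.07692² + 0.15385² + 0.07692² + 0.07692² + 0.23077² + 0.15385² = 0.00592 + 0.02367 + 0.00592 + 0.02367 + 0.00592 + 0.00592 + 0.05325 + 0.02367 = 0.14793.
So 1 − D = 0.85207, i.e. 0.852 to 3 decimal places.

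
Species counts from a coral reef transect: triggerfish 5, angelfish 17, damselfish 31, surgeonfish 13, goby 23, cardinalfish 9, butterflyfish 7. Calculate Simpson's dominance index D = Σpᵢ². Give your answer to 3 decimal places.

0.191

Total N = 5+17+31+13+23+9+7 = 105, so the proportions are 0.04762, 0.1619, 0.29524, 0.12381, 0.21905, 0.08571, 0.06667 (working shown to 5 dp, full precision carried).
D = 0.04762² + 0.1619² + 0.29524² + 0.12381² + 0.21905² + 0.08571² + 0.06667² = 0.00227 + 0.02621 + 0.08717 + 0.01533 + 0.04798 + 0.00735 + 0.00444 = 0.19075.
To 3 decimal places, D = 0.191.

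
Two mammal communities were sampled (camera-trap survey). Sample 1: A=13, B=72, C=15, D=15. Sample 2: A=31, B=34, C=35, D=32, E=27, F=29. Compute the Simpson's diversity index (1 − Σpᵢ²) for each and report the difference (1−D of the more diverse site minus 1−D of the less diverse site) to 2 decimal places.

Sample 1: N=115, proportions 0.11304, 0.62609, 0.13043, 0.13043, giving 1−D = 0.56121 (working shown to 5 dp, full precision carried).
Sample 2: N=188, proportions 0.16489, 0.18085, 0.18617, 0.17021, 0.14362, 0.15426, giving 1−D = 0.83205.
Difference = |0.56121 − 0.83205| = 0.27084, i.e. 0.27 to 2 decimal places.

0.27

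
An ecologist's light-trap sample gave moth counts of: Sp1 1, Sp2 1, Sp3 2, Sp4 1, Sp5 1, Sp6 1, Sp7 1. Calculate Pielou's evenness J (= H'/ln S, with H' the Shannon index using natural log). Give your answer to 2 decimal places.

Total N = 1+1+2+1+1+1+1 = 8, so the proportions are 0.125, 0.125, 0.25, 0.125, 0.125, 0.125, 0.125 (working shown to 4 dp, full precision carried).
H' = −Σ pᵢ ln pᵢ = −((-0.2599) + (-0.2599) + (-0.3466) + (-0.2599) + (-0.2599) + (-0.2599) + (-0.2599)) = 1.9062.
With S = 7 species, ln S = 1.9459, so J = 1.9062/1.9459 = 0.9796, i.e. 0.98 to 2 decimal places.

0.98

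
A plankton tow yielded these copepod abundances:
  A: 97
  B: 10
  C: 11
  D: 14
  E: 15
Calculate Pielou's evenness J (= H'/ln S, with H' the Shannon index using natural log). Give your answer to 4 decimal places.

0.6884

Total N = 97+10+11+14+15 = 147, so the proportions are 0.659864, 0.068027, 0.07483, 0.095238, 0.102041 (working shown to 6 dp, full precision carried).
H' = −Σ pᵢ ln pᵢ = −((-0.274320) + (-0.182847) + (-0.193999) + (-0.223941) + (-0.232896)) = 1.108003.
With S = 5 species, ln S = 1.609438, so J = 1.108003/1.609438 = 0.688441, i.e. 0.6884 to 4 decimal places.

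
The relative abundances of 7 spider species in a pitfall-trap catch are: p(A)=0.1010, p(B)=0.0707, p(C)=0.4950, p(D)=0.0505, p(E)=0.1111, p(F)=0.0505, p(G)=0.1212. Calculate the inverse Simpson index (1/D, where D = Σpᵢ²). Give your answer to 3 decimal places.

3.420

D = 0.101² + 0.0707² + 0.495² + 0.0505² + 0.1111² + 0.0505² + 0.1212² = 0.0102010 + 0.0049985 + 0.2450250 + 0.0025503 + 0.0123432 + 0.0025503 + 0.0146894 = 0.2923576 (working shown to 7 dp, full precision carried).
So 1/D = 3.42047, i.e. 3.420 to 3 decimal places.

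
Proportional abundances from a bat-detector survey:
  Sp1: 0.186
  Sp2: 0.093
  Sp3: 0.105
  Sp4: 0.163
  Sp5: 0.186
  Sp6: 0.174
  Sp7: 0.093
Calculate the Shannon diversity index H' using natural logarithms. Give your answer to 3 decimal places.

1.904

Each pᵢ ln pᵢ term (working shown to 5 dp, full precision carried): 0.186×(-1.68201)=-0.31285, 0.093×(-2.37516)=-0.22089, 0.105×(-2.25379)=-0.23665, 0.163×(-1.81401)=-0.29568, 0.186×(-1.68201)=-0.31285, 0.174×(-1.74870)=-0.30427, 0.093×(-2.37516)=-0.22089.
Sum = -1.90409, so H' = 1.904.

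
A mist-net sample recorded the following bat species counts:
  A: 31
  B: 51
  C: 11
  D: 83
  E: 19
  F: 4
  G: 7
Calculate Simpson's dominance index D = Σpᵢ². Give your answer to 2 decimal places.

Total N = 31+51+11+83+19+4+7 = 206, so the proportions are 0.1505, 0.2476, 0.0534, 0.4029, 0.0922, 0.0194, 0.034 (working shown to 4 dp, full precision carried).
D = 0.1505² + 0.2476² + 0.0534² + 0.4029² + 0.0922² + 0.0194² + 0.034² = 0.0226 + 0.0613 + 0.0029 + 0.1623 + 0.0085 + 0.0004 + 0.0012 = 0.2592.
To 2 decimal places, D = 0.26.

0.26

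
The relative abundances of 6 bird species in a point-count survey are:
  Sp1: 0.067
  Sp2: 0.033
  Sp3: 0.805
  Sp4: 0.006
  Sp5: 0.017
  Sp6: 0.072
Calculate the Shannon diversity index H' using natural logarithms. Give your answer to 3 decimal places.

0.758

Each pᵢ ln pᵢ term (working shown to 5 dp, full precision carried): 0.067×(-2.70306)=-0.18111, 0.033×(-3.41125)=-0.11257, 0.805×(-0.21691)=-0.17461, 0.006×(-5.11600)=-0.03070, 0.017×(-4.07454)=-0.06927, 0.072×(-2.63109)=-0.18944.
Sum = -0.75769, so H' = 0.758.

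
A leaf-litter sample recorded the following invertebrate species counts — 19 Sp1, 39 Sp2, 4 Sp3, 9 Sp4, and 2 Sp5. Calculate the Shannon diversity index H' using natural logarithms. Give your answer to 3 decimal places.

Total N = 19+39+4+9+2 = 73, so the proportions are 0.26027, 0.53425, 0.05479, 0.12329, 0.0274 (working shown to 5 dp, full precision carried).
Each pᵢ ln pᵢ term: 0.26027×(-1.34602)=-0.35033, 0.53425×(-0.62690)=-0.33492, 0.05479×(-2.90417)=-0.15913, 0.12329×(-2.09323)=-0.25807, 0.0274×(-3.59731)=-0.09856.
Sum = -1.20101, so H' = 1.201.

1.201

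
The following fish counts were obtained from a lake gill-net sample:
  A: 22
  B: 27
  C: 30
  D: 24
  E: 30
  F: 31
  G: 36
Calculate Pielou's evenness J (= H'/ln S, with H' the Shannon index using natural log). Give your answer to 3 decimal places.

0.994

Total N = 22+27+30+24+30+31+36 = 200, so the proportions are 0.11, 0.135, 0.15, 0.12, 0.15, 0.155, 0.18 (working shown to 5 dp, full precision carried).
H' = −Σ pᵢ ln pᵢ = −((-0.24280) + (-0.27033) + (-0.28457) + (-0.25443) + (-0.28457) + (-0.28897) + (-0.30866)) = 1.93434.
With S = 7 species, ln S = 1.94591, so J = 1.93434/1.94591 = 0.99405, i.e. 0.994 to 3 decimal places.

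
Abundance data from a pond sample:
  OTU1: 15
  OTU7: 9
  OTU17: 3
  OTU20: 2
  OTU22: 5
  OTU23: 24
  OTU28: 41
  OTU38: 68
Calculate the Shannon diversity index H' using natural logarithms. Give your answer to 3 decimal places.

Total N = 15+9+3+2+5+24+41+68 = 167, so the proportions are 0.08982, 0.05389, 0.01796, 0.01198, 0.02994, 0.14371, 0.24551, 0.40719 (working shown to 5 dp, full precision carried).
Each pᵢ ln pᵢ term: 0.08982×(-2.40994)=-0.21646, 0.05389×(-2.92077)=-0.15741, 0.01796×(-4.01938)=-0.07220, 0.01198×(-4.42485)=-0.05299, 0.02994×(-3.50856)=-0.10505, 0.14371×(-1.93994)=-0.27879, 0.24551×(-1.40442)=-0.34480, 0.40719×(-0.89849)=-0.36585.
Sum = -1.59355, so H' = 1.594.

1.594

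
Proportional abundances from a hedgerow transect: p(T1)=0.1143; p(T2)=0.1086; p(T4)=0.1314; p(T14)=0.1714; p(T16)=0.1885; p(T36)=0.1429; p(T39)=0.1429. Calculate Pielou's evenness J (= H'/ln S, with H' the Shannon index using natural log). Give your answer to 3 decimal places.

0.991

H' = −Σ pᵢ ln pᵢ = −((-0.24791) + (-0.24110) + (-0.26668) + (-0.30231) + (-0.31454) + (-0.27803) + (-0.27803)) = 1.92859 (working shown to 5 dp, full precision carried).
With S = 7 species, ln S = 1.94591, so J = 1.92859/1.94591 = 0.99110, i.e. 0.991 to 3 decimal places.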